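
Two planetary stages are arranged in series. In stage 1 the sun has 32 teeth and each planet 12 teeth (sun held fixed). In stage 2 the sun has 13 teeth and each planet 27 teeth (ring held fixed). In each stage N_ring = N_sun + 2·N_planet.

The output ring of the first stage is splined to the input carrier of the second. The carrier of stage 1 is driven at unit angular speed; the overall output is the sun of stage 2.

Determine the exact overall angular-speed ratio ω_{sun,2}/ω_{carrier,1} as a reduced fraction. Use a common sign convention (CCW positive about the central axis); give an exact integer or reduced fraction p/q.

Stage 1: N_ring = 32 + 2·12 = 56
Stage 1: 32(ω_s−ω_c) = −56(ω_r−ω_c),  ω_s=0, ω_c=1
Stage 1: ω_r = 1 − (32/56)(0−1) = 11/7
  ⇒ ω_r¹/ω_c¹ = 11/7
Stage 2: N_ring = 13 + 2·27 = 67
Stage 2: 13(ω_s−ω_c) = −67(ω_r−ω_c),  ω_r=0, ω_c=1
Stage 2: ω_s = 1 − (67/13)(0−1) = 80/13
  ⇒ ω_s²/ω_c² = 80/13
Coupling ω_c² = ω_r¹ ⇒ overall = 11/7 × 80/13 = 880/91

880/91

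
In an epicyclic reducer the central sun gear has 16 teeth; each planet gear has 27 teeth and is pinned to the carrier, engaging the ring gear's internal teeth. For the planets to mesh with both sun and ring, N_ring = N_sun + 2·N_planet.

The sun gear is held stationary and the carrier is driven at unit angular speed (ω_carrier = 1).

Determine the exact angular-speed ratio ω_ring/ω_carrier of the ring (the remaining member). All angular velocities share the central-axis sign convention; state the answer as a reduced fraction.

N_ring = 16 + 2·27 = 70
16(ω_s−ω_c) = −70(ω_r−ω_c),  ω_s=0, ω_c=1
ω_r = 1 − (16/70)(0−1) = 43/35
ω_r/ω_c = 43/35

43/35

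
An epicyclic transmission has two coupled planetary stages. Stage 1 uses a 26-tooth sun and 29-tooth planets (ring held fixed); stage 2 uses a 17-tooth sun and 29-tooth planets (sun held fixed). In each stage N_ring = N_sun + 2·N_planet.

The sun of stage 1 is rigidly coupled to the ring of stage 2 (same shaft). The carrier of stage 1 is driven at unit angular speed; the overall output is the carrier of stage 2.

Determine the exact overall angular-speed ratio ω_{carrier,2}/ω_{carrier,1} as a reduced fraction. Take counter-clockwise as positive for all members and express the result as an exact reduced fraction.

Stage 1: N_ring = 26 + 2·29 = 84
Stage 1: 26(ω_s−ω_c) = −84(ω_r−ω_c),  ω_r=0, ω_c=1
Stage 1: ω_s = 1 − (84/26)(0−1) = 55/13
  ⇒ ω_s¹/ω_c¹ = 55/13
Stage 2: N_ring = 17 + 2·29 = 75
Stage 2: 17(ω_s−ω_c) = −75(ω_r−ω_c),  ω_s=0, ω_r=1
Stage 2: 17(0−ω_c) = −75(1−ω_c)  ⇒  92ω_c = 75  ⇒  ω_c = 75/92
  ⇒ ω_c²/ω_r² = 75/92
Coupling ω_r² = ω_s¹ ⇒ overall = 55/13 × 75/92 = 4125/1196

4125/1196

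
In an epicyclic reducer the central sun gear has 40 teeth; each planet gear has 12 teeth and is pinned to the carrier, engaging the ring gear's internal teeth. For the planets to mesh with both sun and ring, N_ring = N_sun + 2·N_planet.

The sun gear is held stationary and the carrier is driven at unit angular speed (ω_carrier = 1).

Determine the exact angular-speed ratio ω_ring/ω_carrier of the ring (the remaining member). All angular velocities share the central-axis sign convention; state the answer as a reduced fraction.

N_ring = 40 + 2·12 = 64
40(ω_s−ω_c) = −64(ω_r−ω_c),  ω_s=0, ω_c=1
ω_r = 1 − (40/64)(0−1) = 13/8
ω_r/ω_c = 13/8

13/8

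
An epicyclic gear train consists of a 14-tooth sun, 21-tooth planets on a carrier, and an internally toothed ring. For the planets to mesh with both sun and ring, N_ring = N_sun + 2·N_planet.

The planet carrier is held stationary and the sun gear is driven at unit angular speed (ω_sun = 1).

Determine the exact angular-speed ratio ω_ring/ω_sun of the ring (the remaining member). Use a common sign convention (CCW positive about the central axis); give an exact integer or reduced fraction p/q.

-1/4

N_ring = 14 + 2·21 = 56
14(ω_s−ω_c) = −56(ω_r−ω_c),  ω_c=0, ω_s=1
ω_r = 0 − (14/56)(1−0) = -1/4
ω_r/ω_s = -1/4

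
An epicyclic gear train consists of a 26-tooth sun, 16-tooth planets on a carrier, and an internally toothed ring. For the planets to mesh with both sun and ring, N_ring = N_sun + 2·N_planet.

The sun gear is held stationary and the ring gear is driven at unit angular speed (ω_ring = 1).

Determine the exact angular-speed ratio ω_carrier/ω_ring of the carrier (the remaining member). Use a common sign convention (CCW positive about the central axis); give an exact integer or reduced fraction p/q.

N_ring = 26 + 2·16 = 58
26(ω_s−ω_c) = −58(ω_r−ω_c),  ω_s=0, ω_r=1
26(0−ω_c) = −58(1−ω_c)  ⇒  84ω_c = 58  ⇒  ω_c = 29/42
ω_c/ω_r = 29/42

29/42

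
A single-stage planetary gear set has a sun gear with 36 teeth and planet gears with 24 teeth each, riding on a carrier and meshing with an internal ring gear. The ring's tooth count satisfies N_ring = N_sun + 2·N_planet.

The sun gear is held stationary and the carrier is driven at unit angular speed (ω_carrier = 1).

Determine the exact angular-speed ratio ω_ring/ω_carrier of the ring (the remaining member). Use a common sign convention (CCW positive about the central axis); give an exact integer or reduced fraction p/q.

10/7

N_ring = 36 + 2·24 = 84
36(ω_s−ω_c) = −84(ω_r−ω_c),  ω_s=0, ω_c=1
ω_r = 1 − (36/84)(0−1) = 10/7
ω_r/ω_c = 10/7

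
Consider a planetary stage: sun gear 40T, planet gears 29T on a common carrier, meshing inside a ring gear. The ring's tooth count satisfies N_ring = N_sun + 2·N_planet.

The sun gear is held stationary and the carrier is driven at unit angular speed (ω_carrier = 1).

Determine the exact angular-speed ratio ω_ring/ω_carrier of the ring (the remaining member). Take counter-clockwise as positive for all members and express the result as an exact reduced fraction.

69/49

N_ring = 40 + 2·29 = 98
40(ω_s−ω_c) = −98(ω_r−ω_c),  ω_s=0, ω_c=1
ω_r = 1 − (40/98)(0−1) = 69/49
ω_r/ω_c = 69/49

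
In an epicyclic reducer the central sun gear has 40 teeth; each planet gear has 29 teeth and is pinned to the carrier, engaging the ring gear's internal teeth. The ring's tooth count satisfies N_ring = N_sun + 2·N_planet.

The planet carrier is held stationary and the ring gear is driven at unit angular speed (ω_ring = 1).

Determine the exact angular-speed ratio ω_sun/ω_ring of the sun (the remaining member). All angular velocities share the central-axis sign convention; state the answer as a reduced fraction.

-49/20

N_ring = 40 + 2·29 = 98
40(ω_s−ω_c) = −98(ω_r−ω_c),  ω_c=0, ω_r=1
ω_s = 0 − (98/40)(1−0) = -49/20
ω_s/ω_r = -49/20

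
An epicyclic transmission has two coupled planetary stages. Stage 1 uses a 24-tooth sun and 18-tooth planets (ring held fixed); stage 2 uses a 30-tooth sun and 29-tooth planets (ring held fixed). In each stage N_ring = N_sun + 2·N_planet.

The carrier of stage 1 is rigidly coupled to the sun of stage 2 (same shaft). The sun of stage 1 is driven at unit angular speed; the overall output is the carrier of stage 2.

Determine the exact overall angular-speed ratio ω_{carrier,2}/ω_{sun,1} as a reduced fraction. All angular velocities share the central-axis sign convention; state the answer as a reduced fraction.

Stage 1: N_ring = 24 + 2·18 = 60
Stage 1: 24(ω_s−ω_c) = −60(ω_r−ω_c),  ω_r=0, ω_s=1
Stage 1: 24(1−ω_c) = −60(0−ω_c)  ⇒  84ω_c = 24  ⇒  ω_c = 2/7
  ⇒ ω_c¹/ω_s¹ = 2/7
Stage 2: N_ring = 30 + 2·29 = 88
Stage 2: 30(ω_s−ω_c) = −88(ω_r−ω_c),  ω_r=0, ω_s=1
Stage 2: 30(1−ω_c) = −88(0−ω_c)  ⇒  118ω_c = 30  ⇒  ω_c = 15/59
  ⇒ ω_c²/ω_s² = 15/59
Coupling ω_s² = ω_c¹ ⇒ overall = 2/7 × 15/59 = 30/413

30/413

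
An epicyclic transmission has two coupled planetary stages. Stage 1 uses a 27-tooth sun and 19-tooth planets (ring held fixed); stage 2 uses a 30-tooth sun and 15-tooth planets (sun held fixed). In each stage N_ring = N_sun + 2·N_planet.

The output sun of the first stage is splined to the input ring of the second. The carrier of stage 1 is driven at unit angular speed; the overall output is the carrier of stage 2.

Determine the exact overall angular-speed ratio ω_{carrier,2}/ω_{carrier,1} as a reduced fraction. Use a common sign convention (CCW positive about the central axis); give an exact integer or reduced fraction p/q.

184/81

Stage 1: N_ring = 27 + 2·19 = 65
Stage 1: 27(ω_s−ω_c) = −65(ω_r−ω_c),  ω_r=0, ω_c=1
Stage 1: ω_s = 1 − (65/27)(0−1) = 92/27
  ⇒ ω_s¹/ω_c¹ = 92/27
Stage 2: N_ring = 30 + 2·15 = 60
Stage 2: 30(ω_s−ω_c) = −60(ω_r−ω_c),  ω_s=0, ω_r=1
Stage 2: 30(0−ω_c) = −60(1−ω_c)  ⇒  90ω_c = 60  ⇒  ω_c = 2/3
  ⇒ ω_c²/ω_r² = 2/3
Coupling ω_r² = ω_s¹ ⇒ overall = 92/27 × 2/3 = 184/81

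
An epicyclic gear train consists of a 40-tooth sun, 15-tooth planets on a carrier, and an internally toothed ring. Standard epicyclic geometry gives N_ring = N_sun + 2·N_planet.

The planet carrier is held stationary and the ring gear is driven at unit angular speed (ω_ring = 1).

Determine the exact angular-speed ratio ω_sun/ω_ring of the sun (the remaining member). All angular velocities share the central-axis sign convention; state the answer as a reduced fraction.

N_ring = 40 + 2·15 = 70
40(ω_s−ω_c) = −70(ω_r−ω_c),  ω_c=0, ω_r=1
ω_s = 0 − (70/40)(1−0) = -7/4
ω_s/ω_r = -7/4

-7/4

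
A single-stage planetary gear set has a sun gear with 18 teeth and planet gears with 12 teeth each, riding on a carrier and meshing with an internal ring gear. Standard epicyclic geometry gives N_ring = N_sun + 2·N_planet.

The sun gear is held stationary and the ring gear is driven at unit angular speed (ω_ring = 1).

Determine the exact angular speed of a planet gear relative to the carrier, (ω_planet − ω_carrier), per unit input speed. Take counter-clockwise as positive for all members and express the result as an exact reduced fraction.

N_ring = 18 + 2·12 = 42
18(ω_s−ω_c) = −42(ω_r−ω_c),  ω_s=0, ω_r=1
18(0−ω_c) = −42(1−ω_c)  ⇒  60ω_c = 42  ⇒  ω_c = 7/10
sun–planet: 18·(0−7/10) = −12·(ω_p−ω_c)  ⇒  ω_p−ω_c = −(18/12)·(-7/10) = 21/20

21/20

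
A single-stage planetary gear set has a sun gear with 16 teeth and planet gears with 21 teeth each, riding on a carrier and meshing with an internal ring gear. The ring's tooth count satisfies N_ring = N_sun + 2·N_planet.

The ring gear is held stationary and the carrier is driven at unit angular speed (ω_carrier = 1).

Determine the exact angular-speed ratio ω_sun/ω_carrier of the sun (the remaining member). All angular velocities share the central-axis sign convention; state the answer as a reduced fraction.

37/8

N_ring = 16 + 2·21 = 58
16(ω_s−ω_c) = −58(ω_r−ω_c),  ω_r=0, ω_c=1
ω_s = 1 − (58/16)(0−1) = 37/8
ω_s/ω_c = 37/8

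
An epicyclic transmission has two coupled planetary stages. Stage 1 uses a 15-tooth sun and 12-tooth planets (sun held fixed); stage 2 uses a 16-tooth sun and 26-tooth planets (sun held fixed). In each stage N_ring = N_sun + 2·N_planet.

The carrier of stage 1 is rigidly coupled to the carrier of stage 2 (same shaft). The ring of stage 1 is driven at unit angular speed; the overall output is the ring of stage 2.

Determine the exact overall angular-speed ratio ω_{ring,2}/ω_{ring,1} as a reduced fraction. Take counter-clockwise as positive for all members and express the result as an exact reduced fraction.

Stage 1: N_ring = 15 + 2·12 = 39
Stage 1: 15(ω_s−ω_c) = −39(ω_r−ω_c),  ω_s=0, ω_r=1
Stage 1: 15(0−ω_c) = −39(1−ω_c)  ⇒  54ω_c = 39  ⇒  ω_c = 13/18
  ⇒ ω_c¹/ω_r¹ = 13/18
Stage 2: N_ring = 16 + 2·26 = 68
Stage 2: 16(ω_s−ω_c) = −68(ω_r−ω_c),  ω_s=0, ω_c=1
Stage 2: ω_r = 1 − (16/68)(0−1) = 21/17
  ⇒ ω_r²/ω_c² = 21/17
Coupling ω_c² = ω_c¹ ⇒ overall = 13/18 × 21/17 = 91/102

91/102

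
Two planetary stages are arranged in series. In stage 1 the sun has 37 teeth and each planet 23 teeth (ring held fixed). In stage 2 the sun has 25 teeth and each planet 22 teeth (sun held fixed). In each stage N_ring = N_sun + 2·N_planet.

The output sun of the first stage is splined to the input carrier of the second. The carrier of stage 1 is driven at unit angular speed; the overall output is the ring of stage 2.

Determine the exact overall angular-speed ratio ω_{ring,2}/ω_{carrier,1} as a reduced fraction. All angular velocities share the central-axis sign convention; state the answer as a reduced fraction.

Stage 1: N_ring = 37 + 2·23 = 83
Stage 1: 37(ω_s−ω_c) = −83(ω_r−ω_c),  ω_r=0, ω_c=1
Stage 1: ω_s = 1 − (83/37)(0−1) = 120/37
  ⇒ ω_s¹/ω_c¹ = 120/37
Stage 2: N_ring = 25 + 2·22 = 69
Stage 2: 25(ω_s−ω_c) = −69(ω_r−ω_c),  ω_s=0, ω_c=1
Stage 2: ω_r = 1 − (25/69)(0−1) = 94/69
  ⇒ ω_r²/ω_c² = 94/69
Coupling ω_c² = ω_s¹ ⇒ overall = 120/37 × 94/69 = 3760/851

3760/851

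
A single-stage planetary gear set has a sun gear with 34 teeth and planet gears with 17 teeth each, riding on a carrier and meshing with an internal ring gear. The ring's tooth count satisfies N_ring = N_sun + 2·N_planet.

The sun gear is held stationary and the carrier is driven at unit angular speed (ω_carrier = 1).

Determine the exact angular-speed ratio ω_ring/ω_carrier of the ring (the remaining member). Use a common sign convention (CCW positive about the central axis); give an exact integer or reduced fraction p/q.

N_ring = 34 + 2·17 = 68
34(ω_s−ω_c) = −68(ω_r−ω_c),  ω_s=0, ω_c=1
ω_r = 1 − (34/68)(0−1) = 3/2
ω_r/ω_c = 3/2

3/2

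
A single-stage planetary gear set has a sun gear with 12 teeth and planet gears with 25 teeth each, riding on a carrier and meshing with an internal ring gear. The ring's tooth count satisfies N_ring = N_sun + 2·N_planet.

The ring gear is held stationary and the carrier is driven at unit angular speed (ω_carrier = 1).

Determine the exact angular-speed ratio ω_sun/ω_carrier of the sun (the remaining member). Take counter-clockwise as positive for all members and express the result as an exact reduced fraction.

37/6

N_ring = 12 + 2·25 = 62
12(ω_s−ω_c) = −62(ω_r−ω_c),  ω_r=0, ω_c=1
ω_s = 1 − (62/12)(0−1) = 37/6
ω_s/ω_c = 37/6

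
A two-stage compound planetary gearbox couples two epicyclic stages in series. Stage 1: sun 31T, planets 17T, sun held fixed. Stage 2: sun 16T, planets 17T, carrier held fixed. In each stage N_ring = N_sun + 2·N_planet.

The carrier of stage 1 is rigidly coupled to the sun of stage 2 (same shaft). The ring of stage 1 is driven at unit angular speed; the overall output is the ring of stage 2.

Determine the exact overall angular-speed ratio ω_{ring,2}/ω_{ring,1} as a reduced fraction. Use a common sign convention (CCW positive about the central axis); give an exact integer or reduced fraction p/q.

Stage 1: N_ring = 31 + 2·17 = 65
Stage 1: 31(ω_s−ω_c) = −65(ω_r−ω_c),  ω_s=0, ω_r=1
Stage 1: 31(0−ω_c) = −65(1−ω_c)  ⇒  96ω_c = 65  ⇒  ω_c = 65/96
  ⇒ ω_c¹/ω_r¹ = 65/96
Stage 2: N_ring = 16 + 2·17 = 50
Stage 2: 16(ω_s−ω_c) = −50(ω_r−ω_c),  ω_c=0, ω_s=1
Stage 2: ω_r = 0 − (16/50)(1−0) = -8/25
  ⇒ ω_r²/ω_s² = -8/25
Coupling ω_s² = ω_c¹ ⇒ overall = 65/96 × -8/25 = -13/60

-13/60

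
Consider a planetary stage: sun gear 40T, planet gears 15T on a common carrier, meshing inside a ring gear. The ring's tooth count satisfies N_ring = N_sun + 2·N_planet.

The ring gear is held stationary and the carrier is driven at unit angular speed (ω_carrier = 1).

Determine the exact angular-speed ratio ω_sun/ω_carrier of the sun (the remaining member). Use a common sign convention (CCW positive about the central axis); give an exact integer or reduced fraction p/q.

N_ring = 40 + 2·15 = 70
40(ω_s−ω_c) = −70(ω_r−ω_c),  ω_r=0, ω_c=1
ω_s = 1 − (70/40)(0−1) = 11/4
ω_s/ω_c = 11/4

11/4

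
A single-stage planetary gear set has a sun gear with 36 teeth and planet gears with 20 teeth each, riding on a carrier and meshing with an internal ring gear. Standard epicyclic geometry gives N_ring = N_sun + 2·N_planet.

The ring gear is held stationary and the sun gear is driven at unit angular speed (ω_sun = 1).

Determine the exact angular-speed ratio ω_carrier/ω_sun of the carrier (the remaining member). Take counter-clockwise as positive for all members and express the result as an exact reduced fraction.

N_ring = 36 + 2·20 = 76
36(ω_s−ω_c) = −76(ω_r−ω_c),  ω_r=0, ω_s=1
36(1−ω_c) = −76(0−ω_c)  ⇒  112ω_c = 36  ⇒  ω_c = 9/28
ω_c/ω_s = 9/28

9/28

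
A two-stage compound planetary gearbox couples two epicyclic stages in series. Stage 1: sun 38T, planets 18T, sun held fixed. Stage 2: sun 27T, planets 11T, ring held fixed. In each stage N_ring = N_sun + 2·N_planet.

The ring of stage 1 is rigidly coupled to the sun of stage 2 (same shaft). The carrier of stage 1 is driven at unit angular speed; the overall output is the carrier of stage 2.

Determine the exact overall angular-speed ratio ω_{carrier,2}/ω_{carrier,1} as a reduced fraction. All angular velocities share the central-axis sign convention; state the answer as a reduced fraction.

378/703

Stage 1: N_ring = 38 + 2·18 = 74
Stage 1: 38(ω_s−ω_c) = −74(ω_r−ω_c),  ω_s=0, ω_c=1
Stage 1: ω_r = 1 − (38/74)(0−1) = 56/37
  ⇒ ω_r¹/ω_c¹ = 56/37
Stage 2: N_ring = 27 + 2·11 = 49
Stage 2: 27(ω_s−ω_c) = −49(ω_r−ω_c),  ω_r=0, ω_s=1
Stage 2: 27(1−ω_c) = −49(0−ω_c)  ⇒  76ω_c = 27  ⇒  ω_c = 27/76
  ⇒ ω_c²/ω_s² = 27/76
Coupling ω_s² = ω_r¹ ⇒ overall = 56/37 × 27/76 = 378/703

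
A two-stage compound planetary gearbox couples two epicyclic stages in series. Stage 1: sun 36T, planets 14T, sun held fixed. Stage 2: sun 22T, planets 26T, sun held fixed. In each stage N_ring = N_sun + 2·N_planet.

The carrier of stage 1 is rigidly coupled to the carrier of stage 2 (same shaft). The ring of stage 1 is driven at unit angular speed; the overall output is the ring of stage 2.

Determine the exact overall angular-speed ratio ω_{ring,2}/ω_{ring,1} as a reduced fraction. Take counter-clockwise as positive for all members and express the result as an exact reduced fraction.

768/925

Stage 1: N_ring = 36 + 2·14 = 64
Stage 1: 36(ω_s−ω_c) = −64(ω_r−ω_c),  ω_s=0, ω_r=1
Stage 1: 36(0−ω_c) = −64(1−ω_c)  ⇒  100ω_c = 64  ⇒  ω_c = 16/25
  ⇒ ω_c¹/ω_r¹ = 16/25
Stage 2: N_ring = 22 + 2·26 = 74
Stage 2: 22(ω_s−ω_c) = −74(ω_r−ω_c),  ω_s=0, ω_c=1
Stage 2: ω_r = 1 − (22/74)(0−1) = 48/37
  ⇒ ω_r²/ω_c² = 48/37
Coupling ω_c² = ω_c¹ ⇒ overall = 16/25 × 48/37 = 768/925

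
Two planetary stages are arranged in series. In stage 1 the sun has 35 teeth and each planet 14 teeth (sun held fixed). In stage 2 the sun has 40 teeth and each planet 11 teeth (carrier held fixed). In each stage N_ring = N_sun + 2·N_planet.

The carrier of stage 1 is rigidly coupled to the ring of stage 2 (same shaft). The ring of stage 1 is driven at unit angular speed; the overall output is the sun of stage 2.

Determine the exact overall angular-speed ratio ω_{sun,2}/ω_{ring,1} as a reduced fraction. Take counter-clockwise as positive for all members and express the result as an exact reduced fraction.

Stage 1: N_ring = 35 + 2·14 = 63
Stage 1: 35(ω_s−ω_c) = −63(ω_r−ω_c),  ω_s=0, ω_r=1
Stage 1: 35(0−ω_c) = −63(1−ω_c)  ⇒  98ω_c = 63  ⇒  ω_c = 9/14
  ⇒ ω_c¹/ω_r¹ = 9/14
Stage 2: N_ring = 40 + 2·11 = 62
Stage 2: 40(ω_s−ω_c) = −62(ω_r−ω_c),  ω_c=0, ω_r=1
Stage 2: ω_s = 0 − (62/40)(1−0) = -31/20
  ⇒ ω_s²/ω_r² = -31/20
Coupling ω_r² = ω_c¹ ⇒ overall = 9/14 × -31/20 = -279/280

-279/280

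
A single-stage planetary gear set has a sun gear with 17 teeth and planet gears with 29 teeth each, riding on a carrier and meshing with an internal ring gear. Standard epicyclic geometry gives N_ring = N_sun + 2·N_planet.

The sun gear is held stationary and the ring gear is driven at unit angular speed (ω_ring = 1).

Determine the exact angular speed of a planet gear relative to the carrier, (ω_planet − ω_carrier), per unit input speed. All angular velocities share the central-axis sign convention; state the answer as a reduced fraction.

1275/2668

N_ring = 17 + 2·29 = 75
17(ω_s−ω_c) = −75(ω_r−ω_c),  ω_s=0, ω_r=1
17(0−ω_c) = −75(1−ω_c)  ⇒  92ω_c = 75  ⇒  ω_c = 75/92
sun–planet: 17·(0−75/92) = −29·(ω_p−ω_c)  ⇒  ω_p−ω_c = −(17/29)·(-75/92) = 1275/2668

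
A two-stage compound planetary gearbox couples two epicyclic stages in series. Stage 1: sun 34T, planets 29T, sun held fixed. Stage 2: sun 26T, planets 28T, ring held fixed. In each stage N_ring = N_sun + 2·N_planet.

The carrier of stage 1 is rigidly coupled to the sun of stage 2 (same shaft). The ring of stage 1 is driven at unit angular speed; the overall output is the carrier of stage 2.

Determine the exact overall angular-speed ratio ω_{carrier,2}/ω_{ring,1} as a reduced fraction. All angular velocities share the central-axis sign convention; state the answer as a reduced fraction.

299/1701

Stage 1: N_ring = 34 + 2·29 = 92
Stage 1: 34(ω_s−ω_c) = −92(ω_r−ω_c),  ω_s=0, ω_r=1
Stage 1: 34(0−ω_c) = −92(1−ω_c)  ⇒  126ω_c = 92  ⇒  ω_c = 46/63
  ⇒ ω_c¹/ω_r¹ = 46/63
Stage 2: N_ring = 26 + 2·28 = 82
Stage 2: 26(ω_s−ω_c) = −82(ω_r−ω_c),  ω_r=0, ω_s=1
Stage 2: 26(1−ω_c) = −82(0−ω_c)  ⇒  108ω_c = 26  ⇒  ω_c = 13/54
  ⇒ ω_c²/ω_s² = 13/54
Coupling ω_s² = ω_c¹ ⇒ overall = 46/63 × 13/54 = 299/1701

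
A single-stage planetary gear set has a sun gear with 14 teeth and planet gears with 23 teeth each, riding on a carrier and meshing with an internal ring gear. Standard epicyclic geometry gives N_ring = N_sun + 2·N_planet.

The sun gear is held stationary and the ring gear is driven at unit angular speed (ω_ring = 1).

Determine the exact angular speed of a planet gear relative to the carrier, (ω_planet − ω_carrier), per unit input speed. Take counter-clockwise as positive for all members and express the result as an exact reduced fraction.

420/851

N_ring = 14 + 2·23 = 60
14(ω_s−ω_c) = −60(ω_r−ω_c),  ω_s=0, ω_r=1
14(0−ω_c) = −60(1−ω_c)  ⇒  74ω_c = 60  ⇒  ω_c = 30/37
sun–planet: 14·(0−30/37) = −23·(ω_p−ω_c)  ⇒  ω_p−ω_c = −(14/23)·(-30/37) = 420/851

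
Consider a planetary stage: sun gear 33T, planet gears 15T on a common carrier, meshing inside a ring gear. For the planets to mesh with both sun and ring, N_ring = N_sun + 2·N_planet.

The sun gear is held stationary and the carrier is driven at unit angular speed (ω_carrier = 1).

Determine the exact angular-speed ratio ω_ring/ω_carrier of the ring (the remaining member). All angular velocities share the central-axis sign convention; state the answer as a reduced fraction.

N_ring = 33 + 2·15 = 63
33(ω_s−ω_c) = −63(ω_r−ω_c),  ω_s=0, ω_c=1
ω_r = 1 − (33/63)(0−1) = 32/21
ω_r/ω_c = 32/21

32/21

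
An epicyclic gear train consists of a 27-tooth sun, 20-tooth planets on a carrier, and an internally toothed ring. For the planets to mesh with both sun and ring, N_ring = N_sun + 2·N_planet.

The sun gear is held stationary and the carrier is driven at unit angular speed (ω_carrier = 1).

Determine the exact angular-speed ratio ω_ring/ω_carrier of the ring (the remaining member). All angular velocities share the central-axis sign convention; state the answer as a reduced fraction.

N_ring = 27 + 2·20 = 67
27(ω_s−ω_c) = −67(ω_r−ω_c),  ω_s=0, ω_c=1
ω_r = 1 − (27/67)(0−1) = 94/67
ω_r/ω_c = 94/67

94/67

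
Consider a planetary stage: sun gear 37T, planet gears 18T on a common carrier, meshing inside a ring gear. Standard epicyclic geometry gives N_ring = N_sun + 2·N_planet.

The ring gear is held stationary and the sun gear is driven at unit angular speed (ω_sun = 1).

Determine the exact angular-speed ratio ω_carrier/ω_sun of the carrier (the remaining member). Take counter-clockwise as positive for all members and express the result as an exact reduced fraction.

N_ring = 37 + 2·18 = 73
37(ω_s−ω_c) = −73(ω_r−ω_c),  ω_r=0, ω_s=1
37(1−ω_c) = −73(0−ω_c)  ⇒  110ω_c = 37  ⇒  ω_c = 37/110
ω_c/ω_s = 37/110

37/110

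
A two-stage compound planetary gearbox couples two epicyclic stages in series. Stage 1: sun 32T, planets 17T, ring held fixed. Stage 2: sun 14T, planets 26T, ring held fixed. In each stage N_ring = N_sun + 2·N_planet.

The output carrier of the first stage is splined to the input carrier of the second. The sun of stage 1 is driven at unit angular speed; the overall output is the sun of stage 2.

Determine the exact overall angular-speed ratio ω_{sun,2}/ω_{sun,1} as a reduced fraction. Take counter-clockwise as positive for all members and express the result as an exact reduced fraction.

640/343

Stage 1: N_ring = 32 + 2·17 = 66
Stage 1: 32(ω_s−ω_c) = −66(ω_r−ω_c),  ω_r=0, ω_s=1
Stage 1: 32(1−ω_c) = −66(0−ω_c)  ⇒  98ω_c = 32  ⇒  ω_c = 16/49
  ⇒ ω_c¹/ω_s¹ = 16/49
Stage 2: N_ring = 14 + 2·26 = 66
Stage 2: 14(ω_s−ω_c) = −66(ω_r−ω_c),  ω_r=0, ω_c=1
Stage 2: ω_s = 1 − (66/14)(0−1) = 40/7
  ⇒ ω_s²/ω_c² = 40/7
Coupling ω_c² = ω_c¹ ⇒ overall = 16/49 × 40/7 = 640/343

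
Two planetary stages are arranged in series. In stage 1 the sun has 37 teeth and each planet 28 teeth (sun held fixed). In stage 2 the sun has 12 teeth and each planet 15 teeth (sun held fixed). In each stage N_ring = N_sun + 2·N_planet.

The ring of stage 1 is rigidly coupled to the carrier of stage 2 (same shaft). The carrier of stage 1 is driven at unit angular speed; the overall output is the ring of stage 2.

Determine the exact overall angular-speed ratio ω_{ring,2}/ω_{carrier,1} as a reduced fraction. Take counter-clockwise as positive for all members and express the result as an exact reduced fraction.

Stage 1: N_ring = 37 + 2·28 = 93
Stage 1: 37(ω_s−ω_c) = −93(ω_r−ω_c),  ω_s=0, ω_c=1
Stage 1: ω_r = 1 − (37/93)(0−1) = 130/93
  ⇒ ω_r¹/ω_c¹ = 130/93
Stage 2: N_ring = 12 + 2·15 = 42
Stage 2: 12(ω_s−ω_c) = −42(ω_r−ω_c),  ω_s=0, ω_c=1
Stage 2: ω_r = 1 − (12/42)(0−1) = 9/7
  ⇒ ω_r²/ω_c² = 9/7
Coupling ω_c² = ω_r¹ ⇒ overall = 130/93 × 9/7 = 390/217

390/217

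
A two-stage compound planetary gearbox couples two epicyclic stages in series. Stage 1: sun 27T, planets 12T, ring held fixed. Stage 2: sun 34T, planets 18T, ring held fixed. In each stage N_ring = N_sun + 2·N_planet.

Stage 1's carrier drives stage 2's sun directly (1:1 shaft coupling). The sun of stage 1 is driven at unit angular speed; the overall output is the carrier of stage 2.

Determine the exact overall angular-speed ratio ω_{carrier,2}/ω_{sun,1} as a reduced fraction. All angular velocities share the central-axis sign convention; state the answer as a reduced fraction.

Stage 1: N_ring = 27 + 2·12 = 51
Stage 1: 27(ω_s−ω_c) = −51(ω_r−ω_c),  ω_r=0, ω_s=1
Stage 1: 27(1−ω_c) = −51(0−ω_c)  ⇒  78ω_c = 27  ⇒  ω_c = 9/26
  ⇒ ω_c¹/ω_s¹ = 9/26
Stage 2: N_ring = 34 + 2·18 = 70
Stage 2: 34(ω_s−ω_c) = −70(ω_r−ω_c),  ω_r=0, ω_s=1
Stage 2: 34(1−ω_c) = −70(0−ω_c)  ⇒  104ω_c = 34  ⇒  ω_c = 17/52
  ⇒ ω_c²/ω_s² = 17/52
Coupling ω_s² = ω_c¹ ⇒ overall = 9/26 × 17/52 = 153/1352

153/1352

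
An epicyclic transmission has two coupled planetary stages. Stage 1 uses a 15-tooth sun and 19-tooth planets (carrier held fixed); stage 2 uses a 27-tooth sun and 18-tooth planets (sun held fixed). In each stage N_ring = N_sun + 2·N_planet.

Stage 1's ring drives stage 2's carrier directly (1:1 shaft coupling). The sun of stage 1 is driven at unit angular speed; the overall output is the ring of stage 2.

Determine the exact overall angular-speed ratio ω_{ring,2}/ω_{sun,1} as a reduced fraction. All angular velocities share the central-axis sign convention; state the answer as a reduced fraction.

Stage 1: N_ring = 15 + 2·19 = 53
Stage 1: 15(ω_s−ω_c) = −53(ω_r−ω_c),  ω_c=0, ω_s=1
Stage 1: ω_r = 0 − (15/53)(1−0) = -15/53
  ⇒ ω_r¹/ω_s¹ = -15/53
Stage 2: N_ring = 27 + 2·18 = 63
Stage 2: 27(ω_s−ω_c) = −63(ω_r−ω_c),  ω_s=0, ω_c=1
Stage 2: ω_r = 1 − (27/63)(0−1) = 10/7
  ⇒ ω_r²/ω_c² = 10/7
Coupling ω_c² = ω_r¹ ⇒ overall = -15/53 × 10/7 = -150/371

-150/371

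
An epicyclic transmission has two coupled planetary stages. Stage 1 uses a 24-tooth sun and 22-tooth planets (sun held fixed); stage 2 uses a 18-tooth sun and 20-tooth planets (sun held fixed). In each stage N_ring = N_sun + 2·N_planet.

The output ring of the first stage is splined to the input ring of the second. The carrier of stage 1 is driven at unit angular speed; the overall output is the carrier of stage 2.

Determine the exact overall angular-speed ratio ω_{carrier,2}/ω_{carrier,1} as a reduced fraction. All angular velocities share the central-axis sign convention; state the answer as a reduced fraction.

Stage 1: N_ring = 24 + 2·22 = 68
Stage 1: 24(ω_s−ω_c) = −68(ω_r−ω_c),  ω_s=0, ω_c=1
Stage 1: ω_r = 1 − (24/68)(0−1) = 23/17
  ⇒ ω_r¹/ω_c¹ = 23/17
Stage 2: N_ring = 18 + 2·20 = 58
Stage 2: 18(ω_s−ω_c) = −58(ω_r−ω_c),  ω_s=0, ω_r=1
Stage 2: 18(0−ω_c) = −58(1−ω_c)  ⇒  76ω_c = 58  ⇒  ω_c = 29/38
  ⇒ ω_c²/ω_r² = 29/38
Coupling ω_r² = ω_r¹ ⇒ overall = 23/17 × 29/38 = 667/646

667/646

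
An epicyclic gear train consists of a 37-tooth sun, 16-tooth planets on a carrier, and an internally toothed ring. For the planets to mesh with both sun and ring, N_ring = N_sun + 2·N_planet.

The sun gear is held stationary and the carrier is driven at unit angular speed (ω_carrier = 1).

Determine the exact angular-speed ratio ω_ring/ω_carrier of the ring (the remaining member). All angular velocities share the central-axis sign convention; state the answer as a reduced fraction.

N_ring = 37 + 2·16 = 69
37(ω_s−ω_c) = −69(ω_r−ω_c),  ω_s=0, ω_c=1
ω_r = 1 − (37/69)(0−1) = 106/69
ω_r/ω_c = 106/69

106/69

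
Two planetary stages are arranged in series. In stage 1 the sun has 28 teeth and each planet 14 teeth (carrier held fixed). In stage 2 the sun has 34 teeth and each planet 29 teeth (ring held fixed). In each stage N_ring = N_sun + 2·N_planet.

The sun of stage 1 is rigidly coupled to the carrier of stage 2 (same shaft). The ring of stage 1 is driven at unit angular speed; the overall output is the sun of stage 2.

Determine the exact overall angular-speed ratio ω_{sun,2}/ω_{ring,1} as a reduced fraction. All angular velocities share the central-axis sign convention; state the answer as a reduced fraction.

Stage 1: N_ring = 28 + 2·14 = 56
Stage 1: 28(ω_s−ω_c) = −56(ω_r−ω_c),  ω_c=0, ω_r=1
Stage 1: ω_s = 0 − (56/28)(1−0) = -2
  ⇒ ω_s¹/ω_r¹ = -2
Stage 2: N_ring = 34 + 2·29 = 92
Stage 2: 34(ω_s−ω_c) = −92(ω_r−ω_c),  ω_r=0, ω_c=1
Stage 2: ω_s = 1 − (92/34)(0−1) = 63/17
  ⇒ ω_s²/ω_c² = 63/17
Coupling ω_c² = ω_s¹ ⇒ overall = -2 × 63/17 = -126/17

-126/17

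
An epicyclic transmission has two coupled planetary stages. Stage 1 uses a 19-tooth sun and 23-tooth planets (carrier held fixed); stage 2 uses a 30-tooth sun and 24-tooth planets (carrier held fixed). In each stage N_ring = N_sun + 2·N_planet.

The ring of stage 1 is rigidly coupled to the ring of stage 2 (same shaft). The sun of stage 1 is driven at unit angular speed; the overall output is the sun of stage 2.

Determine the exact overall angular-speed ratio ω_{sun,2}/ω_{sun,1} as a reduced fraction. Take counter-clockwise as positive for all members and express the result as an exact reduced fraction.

19/25

Stage 1: N_ring = 19 + 2·23 = 65
Stage 1: 19(ω_s−ω_c) = −65(ω_r−ω_c),  ω_c=0, ω_s=1
Stage 1: ω_r = 0 − (19/65)(1−0) = -19/65
  ⇒ ω_r¹/ω_s¹ = -19/65
Stage 2: N_ring = 30 + 2·24 = 78
Stage 2: 30(ω_s−ω_c) = −78(ω_r−ω_c),  ω_c=0, ω_r=1
Stage 2: ω_s = 0 − (78/30)(1−0) = -13/5
  ⇒ ω_s²/ω_r² = -13/5
Coupling ω_r² = ω_r¹ ⇒ overall = -19/65 × -13/5 = 19/25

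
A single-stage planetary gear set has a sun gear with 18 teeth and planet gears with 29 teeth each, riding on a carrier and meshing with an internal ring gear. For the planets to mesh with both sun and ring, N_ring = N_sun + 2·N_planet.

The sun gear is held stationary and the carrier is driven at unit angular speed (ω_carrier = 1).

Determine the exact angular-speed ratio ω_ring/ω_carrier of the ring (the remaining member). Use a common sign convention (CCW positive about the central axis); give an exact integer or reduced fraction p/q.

N_ring = 18 + 2·29 = 76
18(ω_s−ω_c) = −76(ω_r−ω_c),  ω_s=0, ω_c=1
ω_r = 1 − (18/76)(0−1) = 47/38
ω_r/ω_c = 47/38

47/38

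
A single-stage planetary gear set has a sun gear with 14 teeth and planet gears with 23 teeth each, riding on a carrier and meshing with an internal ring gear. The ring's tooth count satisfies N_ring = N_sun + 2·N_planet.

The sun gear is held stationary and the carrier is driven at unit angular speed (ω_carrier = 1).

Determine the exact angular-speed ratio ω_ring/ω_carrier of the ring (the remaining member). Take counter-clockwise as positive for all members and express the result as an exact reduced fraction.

N_ring = 14 + 2·23 = 60
14(ω_s−ω_c) = −60(ω_r−ω_c),  ω_s=0, ω_c=1
ω_r = 1 − (14/60)(0−1) = 37/30
ω_r/ω_c = 37/30

37/30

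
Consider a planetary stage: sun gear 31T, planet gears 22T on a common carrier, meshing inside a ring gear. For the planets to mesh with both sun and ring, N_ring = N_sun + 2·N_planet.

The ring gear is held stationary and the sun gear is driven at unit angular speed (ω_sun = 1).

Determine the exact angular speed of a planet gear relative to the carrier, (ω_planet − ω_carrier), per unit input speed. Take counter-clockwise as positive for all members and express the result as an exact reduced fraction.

N_ring = 31 + 2·22 = 75
31(ω_s−ω_c) = −75(ω_r−ω_c),  ω_r=0, ω_s=1
31(1−ω_c) = −75(0−ω_c)  ⇒  106ω_c = 31  ⇒  ω_c = 31/106
sun–planet: 31·(1−31/106) = −22·(ω_p−ω_c)  ⇒  ω_p−ω_c = −(31/22)·(75/106) = -2325/2332

-2325/2332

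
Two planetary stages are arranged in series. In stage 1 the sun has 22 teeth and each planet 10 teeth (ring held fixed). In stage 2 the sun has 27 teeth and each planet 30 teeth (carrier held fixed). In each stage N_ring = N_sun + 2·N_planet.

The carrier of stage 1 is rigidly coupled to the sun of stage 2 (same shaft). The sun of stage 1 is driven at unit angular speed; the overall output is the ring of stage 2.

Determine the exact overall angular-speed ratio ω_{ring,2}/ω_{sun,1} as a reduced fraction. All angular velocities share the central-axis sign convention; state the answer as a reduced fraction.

-99/928

Stage 1: N_ring = 22 + 2·10 = 42
Stage 1: 22(ω_s−ω_c) = −42(ω_r−ω_c),  ω_r=0, ω_s=1
Stage 1: 22(1−ω_c) = −42(0−ω_c)  ⇒  64ω_c = 22  ⇒  ω_c = 11/32
  ⇒ ω_c¹/ω_s¹ = 11/32
Stage 2: N_ring = 27 + 2·30 = 87
Stage 2: 27(ω_s−ω_c) = −87(ω_r−ω_c),  ω_c=0, ω_s=1
Stage 2: ω_r = 0 − (27/87)(1−0) = -9/29
  ⇒ ω_r²/ω_s² = -9/29
Coupling ω_s² = ω_c¹ ⇒ overall = 11/32 × -9/29 = -99/928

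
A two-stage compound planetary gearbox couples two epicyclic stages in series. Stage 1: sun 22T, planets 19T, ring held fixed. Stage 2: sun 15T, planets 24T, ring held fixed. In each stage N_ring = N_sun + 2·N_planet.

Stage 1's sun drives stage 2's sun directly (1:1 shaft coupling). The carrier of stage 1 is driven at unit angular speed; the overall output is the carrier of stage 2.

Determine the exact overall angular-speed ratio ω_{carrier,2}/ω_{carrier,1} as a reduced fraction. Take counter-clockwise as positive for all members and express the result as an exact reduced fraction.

Stage 1: N_ring = 22 + 2·19 = 60
Stage 1: 22(ω_s−ω_c) = −60(ω_r−ω_c),  ω_r=0, ω_c=1
Stage 1: ω_s = 1 − (60/22)(0−1) = 41/11
  ⇒ ω_s¹/ω_c¹ = 41/11
Stage 2: N_ring = 15 + 2·24 = 63
Stage 2: 15(ω_s−ω_c) = −63(ω_r−ω_c),  ω_r=0, ω_s=1
Stage 2: 15(1−ω_c) = −63(0−ω_c)  ⇒  78ω_c = 15  ⇒  ω_c = 5/26
  ⇒ ω_c²/ω_s² = 5/26
Coupling ω_s² = ω_s¹ ⇒ overall = 41/11 × 5/26 = 205/286

205/286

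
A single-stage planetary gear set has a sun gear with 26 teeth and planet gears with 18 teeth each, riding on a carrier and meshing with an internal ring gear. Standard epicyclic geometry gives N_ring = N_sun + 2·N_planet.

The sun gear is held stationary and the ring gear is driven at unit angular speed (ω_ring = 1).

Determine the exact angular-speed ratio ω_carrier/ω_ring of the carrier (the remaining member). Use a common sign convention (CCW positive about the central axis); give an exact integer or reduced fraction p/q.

31/44

N_ring = 26 + 2·18 = 62
26(ω_s−ω_c) = −62(ω_r−ω_c),  ω_s=0, ω_r=1
26(0−ω_c) = −62(1−ω_c)  ⇒  88ω_c = 62  ⇒  ω_c = 31/44
ω_c/ω_r = 31/44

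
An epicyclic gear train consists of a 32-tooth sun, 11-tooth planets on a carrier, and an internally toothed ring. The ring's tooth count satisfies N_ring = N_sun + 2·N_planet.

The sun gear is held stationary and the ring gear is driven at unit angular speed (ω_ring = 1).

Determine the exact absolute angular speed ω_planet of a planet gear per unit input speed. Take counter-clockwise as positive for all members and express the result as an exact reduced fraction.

27/11

N_ring = 32 + 2·11 = 54
32(ω_s−ω_c) = −54(ω_r−ω_c),  ω_s=0, ω_r=1
32(0−ω_c) = −54(1−ω_c)  ⇒  86ω_c = 54  ⇒  ω_c = 27/43
sun–planet: 32·(0−27/43) = −11·(ω_p−ω_c)  ⇒  ω_p−ω_c = −(32/11)·(-27/43) = 864/473
ω_p = 27/43 + 864/473 = 27/11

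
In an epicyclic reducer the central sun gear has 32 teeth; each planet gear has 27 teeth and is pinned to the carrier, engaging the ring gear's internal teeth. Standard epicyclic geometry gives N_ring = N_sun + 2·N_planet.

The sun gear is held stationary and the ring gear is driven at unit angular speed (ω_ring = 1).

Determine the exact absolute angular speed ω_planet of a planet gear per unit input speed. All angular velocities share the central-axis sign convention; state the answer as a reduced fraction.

43/27

N_ring = 32 + 2·27 = 86
32(ω_s−ω_c) = −86(ω_r−ω_c),  ω_s=0, ω_r=1
32(0−ω_c) = −86(1−ω_c)  ⇒  118ω_c = 86  ⇒  ω_c = 43/59
sun–planet: 32·(0−43/59) = −27·(ω_p−ω_c)  ⇒  ω_p−ω_c = −(32/27)·(-43/59) = 1376/1593
ω_p = 43/59 + 1376/1593 = 43/27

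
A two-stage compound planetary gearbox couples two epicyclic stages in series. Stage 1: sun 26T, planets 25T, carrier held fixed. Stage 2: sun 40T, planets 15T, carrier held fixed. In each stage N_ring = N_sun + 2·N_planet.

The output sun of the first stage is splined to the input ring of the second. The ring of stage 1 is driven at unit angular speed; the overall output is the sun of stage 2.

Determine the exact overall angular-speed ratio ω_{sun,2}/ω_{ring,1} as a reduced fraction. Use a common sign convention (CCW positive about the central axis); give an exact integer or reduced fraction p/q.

Stage 1: N_ring = 26 + 2·25 = 76
Stage 1: 26(ω_s−ω_c) = −76(ω_r−ω_c),  ω_c=0, ω_r=1
Stage 1: ω_s = 0 − (76/26)(1−0) = -38/13
  ⇒ ω_s¹/ω_r¹ = -38/13
Stage 2: N_ring = 40 + 2·15 = 70
Stage 2: 40(ω_s−ω_c) = −70(ω_r−ω_c),  ω_c=0, ω_r=1
Stage 2: ω_s = 0 − (70/40)(1−0) = -7/4
  ⇒ ω_s²/ω_r² = -7/4
Coupling ω_r² = ω_s¹ ⇒ overall = -38/13 × -7/4 = 133/26

133/26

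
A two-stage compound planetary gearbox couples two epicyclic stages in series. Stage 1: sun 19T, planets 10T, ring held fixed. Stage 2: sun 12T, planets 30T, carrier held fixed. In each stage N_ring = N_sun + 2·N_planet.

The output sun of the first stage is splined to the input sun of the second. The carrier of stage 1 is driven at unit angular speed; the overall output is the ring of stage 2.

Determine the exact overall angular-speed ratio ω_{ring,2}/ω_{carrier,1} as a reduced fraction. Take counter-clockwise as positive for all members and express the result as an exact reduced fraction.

-29/57

Stage 1: N_ring = 19 + 2·10 = 39
Stage 1: 19(ω_s−ω_c) = −39(ω_r−ω_c),  ω_r=0, ω_c=1
Stage 1: ω_s = 1 − (39/19)(0−1) = 58/19
  ⇒ ω_s¹/ω_c¹ = 58/19
Stage 2: N_ring = 12 + 2·30 = 72
Stage 2: 12(ω_s−ω_c) = −72(ω_r−ω_c),  ω_c=0, ω_s=1
Stage 2: ω_r = 0 − (12/72)(1−0) = -1/6
  ⇒ ω_r²/ω_s² = -1/6
Coupling ω_s² = ω_s¹ ⇒ overall = 58/19 × -1/6 = -29/57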